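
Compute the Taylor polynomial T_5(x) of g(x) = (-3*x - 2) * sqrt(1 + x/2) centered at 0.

Distribute the polynomial across the series and collect like powers.
g(0) = -2
g′(0) = -7/2
g′′(0) = -11/8
g′′′(0) = 15/32
g^(4)(0) = -57/128
g^(5)(0) = 345/512
The Taylor polynomial is Σ g^(k)(0)/k! · x^k.

23*x^5/4096 - 19*x^4/1024 + 5*x^3/64 - 11*x^2/16 - 7*x/2 - 2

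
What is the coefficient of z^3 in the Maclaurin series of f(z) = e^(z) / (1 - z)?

8/3

Expand 1/(denominator) as a geometric series and multiply by the numerator's series.
f(0) = 1
f′(0) = 2
f′′(0) = 5
f′′′(0) = 16
So c_3 = f′′′(0)/3! = 8/3.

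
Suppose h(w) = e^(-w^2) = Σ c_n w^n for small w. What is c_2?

-1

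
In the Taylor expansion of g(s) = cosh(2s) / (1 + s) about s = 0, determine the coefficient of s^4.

11/3

Expand each factor separately, then convolve coefficients.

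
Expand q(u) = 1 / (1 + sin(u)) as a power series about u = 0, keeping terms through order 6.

Expand as Σ (-1)^k u^k with u equal to the inner function's series.
q(0) = 1
q′(0) = -1
q′′(0) = 2
q′′′(0) = -5
q^(4)(0) = 16
q^(5)(0) = -61
q^(6)(0) = 272

17*u^6/45 - 61*u^5/120 + 2*u^4/3 - 5*u^3/6 + u^2 - u + 1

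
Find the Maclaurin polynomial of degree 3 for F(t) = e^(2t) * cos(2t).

-8*t^3/3 + 2*t + 1

Take the Cauchy product of the two expansions.
[t^0] = 1;  [t^1] = 2;  [t^2] = 0;  [t^3] = -8/3.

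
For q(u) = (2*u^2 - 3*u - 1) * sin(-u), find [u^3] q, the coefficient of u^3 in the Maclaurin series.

-13/6

Multiply each power in the prefactor through the base expansion.
q(0) = 0
q′(0) = 1
q′′(0) = 6
q′′′(0) = -13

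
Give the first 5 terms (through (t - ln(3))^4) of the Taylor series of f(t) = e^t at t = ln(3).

(t - ln(3))^4/8 + (t - ln(3))^3/2 + 3*(t - ln(3))^2/2 + 3*(t - ln(3)) + 3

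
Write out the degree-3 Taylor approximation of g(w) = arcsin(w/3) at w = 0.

w^3/162 + w/3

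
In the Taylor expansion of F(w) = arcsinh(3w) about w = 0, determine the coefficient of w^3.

F(0) = 0
F′(0) = 3
F′′(0) = 0
F′′′(0) = -27
So c_3 = F′′′(0)/3! = -9/2.

-9/2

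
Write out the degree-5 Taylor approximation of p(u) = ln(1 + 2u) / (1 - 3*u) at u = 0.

632*u^5/5 + 40*u^4 + 44*u^3/3 + 4*u^2 + 2*u

Use 1/(1 - r) = Σ r^k on the denominator, then take the Cauchy product.
[u^0] = 0;  [u^1] = 2;  [u^2] = 4;  [u^3] = 44/3;  [u^4] = 40;  [u^5] = 632/5.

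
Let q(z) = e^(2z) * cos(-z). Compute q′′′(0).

Expand each factor separately, then convolve coefficients.
The coefficient of z^3 in the expansion is 1/3, so q′′′(0) = 3! * (1/3) = 2.

2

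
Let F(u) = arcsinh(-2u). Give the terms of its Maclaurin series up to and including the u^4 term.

4*u^3/3 - 2*u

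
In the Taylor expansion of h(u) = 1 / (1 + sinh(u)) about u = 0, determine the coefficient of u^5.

Expand as Σ (-1)^k u^k with u equal to the inner function's series.
[u^0] = 1;  [u^1] = -1;  [u^2] = 1;  [u^3] = -7/6;  [u^4] = 4/3;  [u^5] = -181/120.

-181/120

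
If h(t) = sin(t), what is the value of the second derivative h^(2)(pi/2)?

Apply the Taylor formula c_k = f^(k)(a)/k!.
From the series, [(t - pi/2)^2] h = -1/2; multiply by 2! = 2 to get -1.

-1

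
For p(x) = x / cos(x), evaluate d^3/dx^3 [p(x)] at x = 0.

3

Write the quotient as an unknown series and match coefficients against numerator = denominator · series.
From the series, [x^3] p = 1/2; multiply by 3! = 6 to get 3.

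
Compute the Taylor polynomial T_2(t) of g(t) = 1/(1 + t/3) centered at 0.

t^2/9 - t/3 + 1

g(0) = 1
g′(0) = -1/3
g′′(0) = 2/9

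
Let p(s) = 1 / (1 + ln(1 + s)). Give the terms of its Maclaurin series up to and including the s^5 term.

-347*s^5/60 + 11*s^4/3 - 7*s^3/3 + 3*s^2/2 - s + 1

Write 1/(1+u) = 1 - u + u^2 - u^3 + ... and substitute the series for u.
[s^0] = 1;  [s^1] = -1;  [s^2] = 3/2;  [s^3] = -7/3;  [s^4] = 11/3;  [s^5] = -347/60.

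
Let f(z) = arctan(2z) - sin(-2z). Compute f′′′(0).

Combine the two series term by term.
From the series, [z^3] f = -4; multiply by 3! = 6 to get -24.

-24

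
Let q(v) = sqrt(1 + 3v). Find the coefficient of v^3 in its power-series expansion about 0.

27/16

Apply the Taylor formula c_k = f^(k)(a)/k!.
q(0) = 1
q′(0) = 3/2
q′′(0) = -9/4
q′′′(0) = 81/8
So c_3 = q′′′(0)/3! = 27/16.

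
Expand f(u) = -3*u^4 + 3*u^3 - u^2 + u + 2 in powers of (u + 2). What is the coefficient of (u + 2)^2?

f(-2) = -76
f′(-2) = 137
f′′(-2) = -182
The Taylor polynomial is Σ f^(k)(-2)/k! · (u + 2)^k.

-91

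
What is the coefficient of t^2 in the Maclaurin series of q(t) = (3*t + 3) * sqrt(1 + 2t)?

Shift and add copies of the series according to the polynomial's terms.
q(0) = 3
q′(0) = 6
q′′(0) = 3
Dividing each by k! gives the coefficients c_0, ..., c_2.

3/2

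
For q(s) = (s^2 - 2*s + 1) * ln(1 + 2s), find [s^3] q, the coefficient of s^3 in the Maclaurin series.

Distribute the polynomial across the series and collect like powers.
[s^0] = 0;  [s^1] = 2;  [s^2] = -6;  [s^3] = 26/3.
So c_3 = q′′′(0)/3! = 26/3.

26/3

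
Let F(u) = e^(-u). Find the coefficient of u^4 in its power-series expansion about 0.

F(0) = 1
F′(0) = -1
F′′(0) = 1
F′′′(0) = -1
F^(4)(0) = 1
Then c_k = F^(k)(0)/k! gives each Taylor coefficient.

1/24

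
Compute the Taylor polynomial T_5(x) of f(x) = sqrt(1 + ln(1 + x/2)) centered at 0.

Substitute the inner expansion into the outer series and collect powers.
[x^0] = 1;  [x^1] = 1/4;  [x^2] = -3/32;  [x^3] = 17/384;  [x^4] = -143/6144;  [x^5] = 1609/122880.

1609*x^5/122880 - 143*x^4/6144 + 17*x^3/384 - 3*x^2/32 + x/4 + 1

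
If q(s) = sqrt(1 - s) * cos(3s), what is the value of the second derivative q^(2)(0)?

Multiply the two series term by term and collect like powers.
The coefficient of s^2 in the expansion is -37/8, so q′′(0) = 2! * (-37/8) = -37/4.

-37/4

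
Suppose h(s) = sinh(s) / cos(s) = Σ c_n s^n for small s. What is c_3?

Write the quotient as an unknown series and match coefficients against numerator = denominator · series.
[s^0] = 0;  [s^1] = 1;  [s^2] = 0;  [s^3] = 2/3.
So c_3 = h′′′(0)/3! = 2/3.

2/3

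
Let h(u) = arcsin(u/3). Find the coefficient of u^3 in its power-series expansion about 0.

h(0) = 0
h′(0) = 1/3
h′′(0) = 0
h′′′(0) = 1/27
So c_3 = h′′′(0)/3! = 1/162.

1/162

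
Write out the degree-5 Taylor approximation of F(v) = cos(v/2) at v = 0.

Compute the successive derivatives at the expansion point and divide by k!.
F(0) = 1
F′(0) = 0
F′′(0) = -1/4
F′′′(0) = 0
F^(4)(0) = 1/16
F^(5)(0) = 0
The Taylor polynomial is Σ F^(k)(0)/k! · v^k.

v^4/384 - v^2/8 + 1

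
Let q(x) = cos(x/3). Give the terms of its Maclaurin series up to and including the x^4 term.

x^4/1944 - x^2/18 + 1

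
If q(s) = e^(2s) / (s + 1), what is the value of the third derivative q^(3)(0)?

Multiply the numerator's expansion by the denominator's geometric series.
From the series, [s^3] q = 1/3; multiply by 3! = 6 to get 2.

2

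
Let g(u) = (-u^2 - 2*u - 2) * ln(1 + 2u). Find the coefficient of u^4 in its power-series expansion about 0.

14/3

Multiply each power in the prefactor through the base expansion.
g(0) = 0
g′(0) = -4
g′′(0) = 0
g′′′(0) = -20
g^(4)(0) = 112
So c_4 = g^(4)(0)/4! = 14/3.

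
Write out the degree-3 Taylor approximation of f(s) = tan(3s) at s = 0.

9*s^3 + 3*s

[s^0] = 0;  [s^1] = 3;  [s^2] = 0;  [s^3] = 9.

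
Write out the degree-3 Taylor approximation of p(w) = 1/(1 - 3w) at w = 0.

[w^0] = 1;  [w^1] = 3;  [w^2] = 9;  [w^3] = 27.

27*w^3 + 9*w^2 + 3*w + 1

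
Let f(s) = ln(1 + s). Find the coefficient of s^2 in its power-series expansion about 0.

Differentiate repeatedly and evaluate at the center.
f(0) = 0
f′(0) = 1
f′′(0) = -1
So c_2 = f′′(0)/2! = -1/2.

-1/2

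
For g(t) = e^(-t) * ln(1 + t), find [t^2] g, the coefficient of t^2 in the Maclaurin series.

Expand each factor separately, then convolve coefficients.
g(0) = 0
g′(0) = 1
g′′(0) = -3
So c_2 = g′′(0)/2! = -3/2.

-3/2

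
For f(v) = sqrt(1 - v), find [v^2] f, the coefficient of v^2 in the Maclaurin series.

f(0) = 1
f′(0) = -1/2
f′′(0) = -1/4
So c_2 = f′′(0)/2! = -1/8.

-1/8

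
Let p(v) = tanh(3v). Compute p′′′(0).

-54

Apply the Taylor formula c_k = f^(k)(a)/k!.
From the series, [v^3] p = -9; multiply by 3! = 6 to get -54.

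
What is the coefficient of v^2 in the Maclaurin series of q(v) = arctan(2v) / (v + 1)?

-2

Expand 1/(denominator) as a geometric series and multiply by the numerator's series.
q(0) = 0
q′(0) = 2
q′′(0) = -4
Dividing each by k! gives the coefficients c_0, ..., c_2.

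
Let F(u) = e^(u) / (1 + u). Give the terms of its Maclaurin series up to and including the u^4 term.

3*u^4/8 - u^3/3 + u^2/2 + 1

Take the Cauchy product of the two expansions.
F(0) = 1
F′(0) = 0
F′′(0) = 1
F′′′(0) = -2
F^(4)(0) = 9
Dividing each by k! gives the coefficients c_0, ..., c_4.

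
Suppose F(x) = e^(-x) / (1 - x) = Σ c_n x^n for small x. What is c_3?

1/3

Expand each factor separately, then convolve coefficients.
[x^0] = 1;  [x^1] = 0;  [x^2] = 1/2;  [x^3] = 1/3.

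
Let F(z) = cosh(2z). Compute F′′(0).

From the series, [z^2] F = 2; multiply by 2! = 2 to get 4.

4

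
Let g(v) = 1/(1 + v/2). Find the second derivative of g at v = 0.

1/2

Use the known series and substitute for the argument.
From the series, [v^2] g = 1/4; multiply by 2! = 2 to get 1/2.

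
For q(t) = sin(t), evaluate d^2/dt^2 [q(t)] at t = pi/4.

-sqrt(2)/2

Compute the successive derivatives at the expansion point and divide by k!.
The coefficient of (t - pi/4)^2 in the expansion is -sqrt(2)/4, so q′′(pi/4) = 2! * (-sqrt(2)/4) = -sqrt(2)/2.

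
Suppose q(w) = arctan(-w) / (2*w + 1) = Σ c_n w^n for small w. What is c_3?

Expand 1/(denominator) as a geometric series and multiply by the numerator's series.
q(0) = 0
q′(0) = -1
q′′(0) = 4
q′′′(0) = -22
So c_3 = q′′′(0)/3! = -11/3.

-11/3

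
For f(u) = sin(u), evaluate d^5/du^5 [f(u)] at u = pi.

The coefficient of (u - pi)^5 in the expansion is -1/120, so f^(5)(pi) = 5! * (-1/120) = -1.

-1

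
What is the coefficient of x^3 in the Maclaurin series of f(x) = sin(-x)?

Use the known series and substitute for the argument.
f(0) = 0
f′(0) = -1
f′′(0) = 0
f′′′(0) = 1
So c_3 = f′′′(0)/3! = 1/6.

1/6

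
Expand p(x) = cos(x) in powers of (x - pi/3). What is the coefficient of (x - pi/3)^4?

1/48

[(x - pi/3)^0] = 1/2;  [(x - pi/3)^1] = -sqrt(3)/2;  [(x - pi/3)^2] = -1/4;  [(x - pi/3)^3] = sqrt(3)/12;  [(x - pi/3)^4] = 1/48.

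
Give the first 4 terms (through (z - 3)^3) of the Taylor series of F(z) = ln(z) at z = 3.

(z - 3)^3/81 - (z - 3)^2/18 + (z - 3)/3 + ln(3)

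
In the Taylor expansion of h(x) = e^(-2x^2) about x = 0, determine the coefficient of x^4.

Use the known series and substitute for the argument.
h(0) = 1
h′(0) = 0
h′′(0) = -4
h′′′(0) = 0
h^(4)(0) = 48

2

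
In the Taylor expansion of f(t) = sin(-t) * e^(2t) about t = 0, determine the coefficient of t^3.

Expand each factor separately, then convolve coefficients.

-11/6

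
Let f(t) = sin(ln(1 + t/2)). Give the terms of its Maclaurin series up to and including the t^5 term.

Let u equal the inner series; expand the outer function in u and truncate.
f(0) = 0
f′(0) = 1/2
f′′(0) = -1/4
f′′′(0) = 1/8
f^(4)(0) = 0
f^(5)(0) = -5/16

-t^5/384 + t^3/48 - t^2/8 + t/2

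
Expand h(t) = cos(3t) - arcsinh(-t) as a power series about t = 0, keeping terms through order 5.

Expand each term separately and add.
h(0) = 1
h′(0) = 1
h′′(0) = -9
h′′′(0) = -1
h^(4)(0) = 81
h^(5)(0) = 9
The Taylor polynomial is Σ h^(k)(0)/k! · t^k.

3*t^5/40 + 27*t^4/8 - t^3/6 - 9*t^2/2 + t + 1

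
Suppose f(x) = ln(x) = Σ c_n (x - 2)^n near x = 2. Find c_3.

1/24

c_3 = f′′′(2)/3! = 1/24.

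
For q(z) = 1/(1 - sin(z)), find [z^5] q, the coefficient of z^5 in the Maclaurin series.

61/120

Let u equal the inner series; expand the outer function in u and truncate.
q(0) = 1
q′(0) = 1
q′′(0) = 2
q′′′(0) = 5
q^(4)(0) = 16
q^(5)(0) = 61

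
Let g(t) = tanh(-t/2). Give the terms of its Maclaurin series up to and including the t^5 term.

-t^5/240 + t^3/24 - t/2

[t^0] = 0;  [t^1] = -1/2;  [t^2] = 0;  [t^3] = 1/24;  [t^4] = 0;  [t^5] = -1/240.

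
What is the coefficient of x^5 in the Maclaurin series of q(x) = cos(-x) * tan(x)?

1/120

Expand each factor separately, then convolve coefficients.
q(0) = 0
q′(0) = 1
q′′(0) = 0
q′′′(0) = -1
q^(4)(0) = 0
q^(5)(0) = 1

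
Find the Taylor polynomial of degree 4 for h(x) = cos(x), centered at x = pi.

-(x - pi)^4/24 + (x - pi)^2/2 - 1

h(pi) = -1
h′(pi) = 0
h′′(pi) = 1
h′′′(pi) = 0
h^(4)(pi) = -1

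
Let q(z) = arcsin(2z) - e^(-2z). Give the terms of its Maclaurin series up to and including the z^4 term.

Add the two expansions coefficient-wise.
q(0) = -1
q′(0) = 4
q′′(0) = -4
q′′′(0) = 16
q^(4)(0) = -16

-2*z^4/3 + 8*z^3/3 - 2*z^2 + 4*z - 1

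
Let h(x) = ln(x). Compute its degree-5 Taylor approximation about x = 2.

[(x - 2)^0] = ln(2);  [(x - 2)^1] = 1/2;  [(x - 2)^2] = -1/8;  [(x - 2)^3] = 1/24;  [(x - 2)^4] = -1/64;  [(x - 2)^5] = 1/160.

(x - 2)^5/160 - (x - 2)^4/64 + (x - 2)^3/24 - (x - 2)^2/8 + (x - 2)/2 + ln(2)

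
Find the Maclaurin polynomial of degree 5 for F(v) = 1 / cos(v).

Invert the denominator's series and multiply.

5*v^4/24 + v^2/2 + 1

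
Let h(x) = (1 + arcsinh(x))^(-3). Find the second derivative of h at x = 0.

Substitute the inner expansion into the outer series and collect powers.
From the series, [x^2] h = 6; multiply by 2! = 2 to get 12.

12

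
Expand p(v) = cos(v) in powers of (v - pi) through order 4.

-(v - pi)^4/24 + (v - pi)^2/2 - 1

Compute the successive derivatives at the expansion point and divide by k!.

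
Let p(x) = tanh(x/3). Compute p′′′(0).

The coefficient of x^3 in the expansion is -1/81, so p′′′(0) = 3! * (-1/81) = -2/27.

-2/27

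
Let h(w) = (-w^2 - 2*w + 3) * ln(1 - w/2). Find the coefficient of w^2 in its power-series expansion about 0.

5/8

Multiply each power in the prefactor through the base expansion.
h(0) = 0
h′(0) = -3/2
h′′(0) = 5/4
The Taylor polynomial is Σ h^(k)(0)/k! · w^k.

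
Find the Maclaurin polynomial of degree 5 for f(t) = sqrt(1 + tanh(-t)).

Let u equal the inner series; expand the outer function in u and truncate.

-121*t^5/3840 + 17*t^4/384 + 5*t^3/48 - t^2/8 - t/2 + 1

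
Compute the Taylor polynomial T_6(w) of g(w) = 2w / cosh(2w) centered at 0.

20*w^5/3 - 4*w^3 + 2*w

Invert the denominator's series and multiply.
g(0) = 0
g′(0) = 2
g′′(0) = 0
g′′′(0) = -24
g^(4)(0) = 0
g^(5)(0) = 800
g^(6)(0) = 0
The Taylor polynomial is Σ g^(k)(0)/k! · w^k.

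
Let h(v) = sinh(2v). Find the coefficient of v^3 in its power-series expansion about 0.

h(0) = 0
h′(0) = 2
h′′(0) = 0
h′′′(0) = 8
Then c_k = h^(k)(0)/k! gives each Taylor coefficient.

4/3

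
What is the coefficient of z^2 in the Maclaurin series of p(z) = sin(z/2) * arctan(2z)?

Take the Cauchy product of the two expansions.
p(0) = 0
p′(0) = 0
p′′(0) = 2
So c_2 = p′′(0)/2! = 1.

1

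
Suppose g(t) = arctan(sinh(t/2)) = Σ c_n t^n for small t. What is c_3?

-1/48

Plug the Maclaurin series of the inner function into that of the outer and collect terms.
g(0) = 0
g′(0) = 1/2
g′′(0) = 0
g′′′(0) = -1/8
So c_3 = g′′′(0)/3! = -1/48.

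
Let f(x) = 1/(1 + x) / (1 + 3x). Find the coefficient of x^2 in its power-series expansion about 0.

13

Multiply the two series term by term and collect like powers.
[x^0] = 1;  [x^1] = -4;  [x^2] = 13.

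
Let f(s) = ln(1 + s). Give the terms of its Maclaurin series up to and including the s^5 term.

f(0) = 0
f′(0) = 1
f′′(0) = -1
f′′′(0) = 2
f^(4)(0) = -6
f^(5)(0) = 24
Dividing each by k! gives the coefficients c_0, ..., c_5.

s^5/5 - s^4/4 + s^3/3 - s^2/2 + s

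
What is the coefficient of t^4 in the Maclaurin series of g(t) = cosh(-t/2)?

[t^0] = 1;  [t^1] = 0;  [t^2] = 1/8;  [t^3] = 0;  [t^4] = 1/384.
So c_4 = g^(4)(0)/4! = 1/384.

1/384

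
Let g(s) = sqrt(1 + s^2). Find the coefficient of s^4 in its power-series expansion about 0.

Apply the Taylor formula c_k = f^(k)(a)/k!.
[s^0] = 1;  [s^1] = 0;  [s^2] = 1/2;  [s^3] = 0;  [s^4] = -1/8.

-1/8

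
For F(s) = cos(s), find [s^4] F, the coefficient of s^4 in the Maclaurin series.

1/24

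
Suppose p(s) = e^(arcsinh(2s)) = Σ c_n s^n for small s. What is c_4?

Let u equal the inner series; expand the outer function in u and truncate.
[s^0] = 1;  [s^1] = 2;  [s^2] = 2;  [s^3] = 0;  [s^4] = -2.
So c_4 = p^(4)(0)/4! = -2.

-2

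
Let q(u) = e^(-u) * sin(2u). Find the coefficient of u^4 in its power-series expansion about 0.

Write out both Maclaurin series and multiply, keeping only the needed powers.
q(0) = 0
q′(0) = 2
q′′(0) = -4
q′′′(0) = -2
q^(4)(0) = 24

1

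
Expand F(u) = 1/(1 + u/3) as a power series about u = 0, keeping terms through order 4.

[u^0] = 1;  [u^1] = -1/3;  [u^2] = 1/9;  [u^3] = -1/27;  [u^4] = 1/81.

u^4/81 - u^3/27 + u^2/9 - u/3 + 1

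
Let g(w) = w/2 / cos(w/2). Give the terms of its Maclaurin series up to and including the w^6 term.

Invert the denominator's series and multiply.
g(0) = 0
g′(0) = 1/2
g′′(0) = 0
g′′′(0) = 3/8
g^(4)(0) = 0
g^(5)(0) = 25/32
g^(6)(0) = 0
The Taylor polynomial is Σ g^(k)(0)/k! · w^k.

5*w^5/768 + w^3/16 + w/2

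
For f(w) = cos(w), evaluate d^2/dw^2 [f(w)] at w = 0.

The coefficient of w^2 in the expansion is -1/2, so f′′(0) = 2! * (-1/2) = -1.

-1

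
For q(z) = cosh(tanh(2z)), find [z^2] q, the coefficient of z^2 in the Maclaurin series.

2

Substitute the inner expansion into the outer series and collect powers.
q(0) = 1
q′(0) = 0
q′′(0) = 4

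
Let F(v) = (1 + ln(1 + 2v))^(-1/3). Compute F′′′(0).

Let u equal the inner series; expand the outer function in u and truncate.
From the series, [v^3] F = -328/81; multiply by 3! = 6 to get -656/27.

-656/27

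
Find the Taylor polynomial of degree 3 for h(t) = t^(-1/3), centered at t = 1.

-14*(t - 1)^3/81 + 2*(t - 1)^2/9 - (t - 1)/3 + 1

h(1) = 1
h′(1) = -1/3
h′′(1) = 4/9
h′′′(1) = -28/27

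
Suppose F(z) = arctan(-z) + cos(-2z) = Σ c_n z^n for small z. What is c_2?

Add the two expansions coefficient-wise.
F(0) = 1
F′(0) = -1
F′′(0) = -4
So c_2 = F′′(0)/2! = -2.

-2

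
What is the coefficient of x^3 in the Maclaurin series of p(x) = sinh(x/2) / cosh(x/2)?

-1/24

Divide the numerator series by the denominator series (power-series long division).
p(0) = 0
p′(0) = 1/2
p′′(0) = 0
p′′′(0) = -1/4
So c_3 = p′′′(0)/3! = -1/24.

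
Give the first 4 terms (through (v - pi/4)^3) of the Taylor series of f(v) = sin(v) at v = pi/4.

-sqrt(2)*(v - pi/4)^3/12 - sqrt(2)*(v - pi/4)^2/4 + sqrt(2)*(v - pi/4)/2 + sqrt(2)/2

f(pi/4) = sqrt(2)/2
f′(pi/4) = sqrt(2)/2
f′′(pi/4) = -sqrt(2)/2
f′′′(pi/4) = -sqrt(2)/2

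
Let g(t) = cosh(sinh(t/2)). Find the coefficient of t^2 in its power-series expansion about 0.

Let u equal the inner series; expand the outer function in u and truncate.
g(0) = 1
g′(0) = 0
g′′(0) = 1/4
So c_2 = g′′(0)/2! = 1/8.

1/8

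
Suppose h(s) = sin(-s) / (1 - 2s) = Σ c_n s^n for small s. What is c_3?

-23/6

Expand each factor separately, then convolve coefficients.
h(0) = 0
h′(0) = -1
h′′(0) = -4
h′′′(0) = -23
Then c_k = h^(k)(0)/k! gives each Taylor coefficient.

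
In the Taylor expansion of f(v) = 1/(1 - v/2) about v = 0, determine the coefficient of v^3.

1/8

[v^0] = 1;  [v^1] = 1/2;  [v^2] = 1/4;  [v^3] = 1/8.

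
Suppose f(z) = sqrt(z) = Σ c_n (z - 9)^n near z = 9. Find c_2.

-1/216

f(9) = 3
f′(9) = 1/6
f′′(9) = -1/108
So c_2 = f′′(9)/2! = -1/216.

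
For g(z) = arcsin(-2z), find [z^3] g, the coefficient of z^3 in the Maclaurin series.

[z^0] = 0;  [z^1] = -2;  [z^2] = 0;  [z^3] = -4/3.

-4/3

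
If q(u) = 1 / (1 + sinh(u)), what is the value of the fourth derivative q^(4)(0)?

Write 1/(1+u) = 1 - u + u^2 - u^3 + ... and substitute the series for u.
The coefficient of u^4 in the expansion is 4/3, so q^(4)(0) = 4! * (4/3) = 32.

32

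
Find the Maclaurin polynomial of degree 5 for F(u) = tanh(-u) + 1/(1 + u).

Combine the two series term by term.
F(0) = 1
F′(0) = -2
F′′(0) = 2
F′′′(0) = -4
F^(4)(0) = 24
F^(5)(0) = -136
The Taylor polynomial is Σ F^(k)(0)/k! · u^k.

-17*u^5/15 + u^4 - 2*u^3/3 + u^2 - 2*u + 1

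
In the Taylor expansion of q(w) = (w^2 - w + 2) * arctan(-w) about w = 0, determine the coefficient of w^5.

Shift and add copies of the series according to the polynomial's terms.
So c_5 = q^(5)(0)/5! = -1/15.

-1/15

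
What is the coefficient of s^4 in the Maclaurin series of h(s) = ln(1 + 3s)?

-81/4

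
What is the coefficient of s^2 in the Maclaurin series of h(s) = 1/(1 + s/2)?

1/4

h(0) = 1
h′(0) = -1/2
h′′(0) = 1/2
So c_2 = h′′(0)/2! = 1/4.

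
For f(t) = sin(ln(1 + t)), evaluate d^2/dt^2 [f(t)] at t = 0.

-1

Let u equal the inner series; expand the outer function in u and truncate.
The coefficient of t^2 in the expansion is -1/2, so f′′(0) = 2! * (-1/2) = -1.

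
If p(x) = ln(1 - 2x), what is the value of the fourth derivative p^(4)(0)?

-96

The coefficient of x^4 in the expansion is -4, so p^(4)(0) = 4! * (-4) = -96.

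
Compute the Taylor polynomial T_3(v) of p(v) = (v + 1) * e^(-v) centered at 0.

v^3/3 - v^2/2 + 1

Distribute the polynomial across the series and collect like powers.
[v^0] = 1;  [v^1] = 0;  [v^2] = -1/2;  [v^3] = 1/3.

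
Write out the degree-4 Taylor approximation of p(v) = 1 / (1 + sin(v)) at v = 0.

2*v^4/3 - 5*v^3/6 + v^2 - v + 1

Use the geometric series for the reciprocal, then substitute.
[v^0] = 1;  [v^1] = -1;  [v^2] = 1;  [v^3] = -5/6;  [v^4] = 2/3.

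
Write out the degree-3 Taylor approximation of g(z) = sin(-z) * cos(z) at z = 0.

2*z^3/3 - z

Write out both Maclaurin series and multiply, keeping only the needed powers.
g(0) = 0
g′(0) = -1
g′′(0) = 0
g′′′(0) = 4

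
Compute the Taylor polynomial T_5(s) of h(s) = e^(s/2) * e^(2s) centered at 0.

Write out both Maclaurin series and multiply, keeping only the needed powers.
h(0) = 1
h′(0) = 5/2
h′′(0) = 25/4
h′′′(0) = 125/8
h^(4)(0) = 625/16
h^(5)(0) = 3125/32

625*s^5/768 + 625*s^4/384 + 125*s^3/48 + 25*s^2/8 + 5*s/2 + 1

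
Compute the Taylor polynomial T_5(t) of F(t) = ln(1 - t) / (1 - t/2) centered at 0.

-8*t^5/15 - 2*t^4/3 - 5*t^3/6 - t^2 - t

Write out both Maclaurin series and multiply, keeping only the needed powers.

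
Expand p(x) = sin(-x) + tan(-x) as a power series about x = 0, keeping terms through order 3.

Add the two expansions coefficient-wise.

-x^3/6 - 2*x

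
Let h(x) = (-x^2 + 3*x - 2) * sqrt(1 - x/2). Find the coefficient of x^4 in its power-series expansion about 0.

Multiply each power in the prefactor through the base expansion.

13/1024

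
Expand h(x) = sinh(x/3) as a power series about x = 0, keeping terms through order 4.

x^3/162 + x/3

Apply the Taylor formula c_k = f^(k)(a)/k!.
h(0) = 0
h′(0) = 1/3
h′′(0) = 0
h′′′(0) = 1/27
h^(4)(0) = 0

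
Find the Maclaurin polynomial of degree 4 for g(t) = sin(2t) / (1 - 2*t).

Expand 1/(denominator) as a geometric series and multiply by the numerator's series.

40*t^4/3 + 20*t^3/3 + 4*t^2 + 2*t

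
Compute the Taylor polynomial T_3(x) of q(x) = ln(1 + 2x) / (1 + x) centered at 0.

20*x^3/3 - 4*x^2 + 2*x

Expand each factor separately, then convolve coefficients.
q(0) = 0
q′(0) = 2
q′′(0) = -8
q′′′(0) = 40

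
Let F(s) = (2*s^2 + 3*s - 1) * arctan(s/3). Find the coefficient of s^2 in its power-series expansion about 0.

1

Multiply each power in the prefactor through the base expansion.
F(0) = 0
F′(0) = -1/3
F′′(0) = 2
So c_2 = F′′(0)/2! = 1.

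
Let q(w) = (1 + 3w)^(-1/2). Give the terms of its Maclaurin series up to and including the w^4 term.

q(0) = 1
q′(0) = -3/2
q′′(0) = 27/4
q′′′(0) = -405/8
q^(4)(0) = 8505/16

2835*w^4/128 - 135*w^3/16 + 27*w^2/8 - 3*w/2 + 1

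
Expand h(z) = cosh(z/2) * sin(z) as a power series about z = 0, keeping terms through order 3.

-z^3/24 + z

Write out both Maclaurin series and multiply, keeping only the needed powers.
h(0) = 0
h′(0) = 1
h′′(0) = 0
h′′′(0) = -1/4
Then c_k = h^(k)(0)/k! gives each Taylor coefficient.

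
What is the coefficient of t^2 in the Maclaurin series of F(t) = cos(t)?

-1/2

F(0) = 1
F′(0) = 0
F′′(0) = -1
So c_2 = F′′(0)/2! = -1/2.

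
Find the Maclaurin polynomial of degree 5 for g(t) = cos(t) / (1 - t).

13*t^5/24 + 13*t^4/24 + t^3/2 + t^2/2 + t + 1

Write out both Maclaurin series and multiply, keeping only the needed powers.
g(0) = 1
g′(0) = 1
g′′(0) = 1
g′′′(0) = 3
g^(4)(0) = 13
g^(5)(0) = 65
Dividing each by k! gives the coefficients c_0, ..., c_5.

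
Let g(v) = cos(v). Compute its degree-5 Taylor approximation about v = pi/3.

g(pi/3) = 1/2
g′(pi/3) = -sqrt(3)/2
g′′(pi/3) = -1/2
g′′′(pi/3) = sqrt(3)/2
g^(4)(pi/3) = 1/2
g^(5)(pi/3) = -sqrt(3)/2
Dividing each by k! gives the coefficients c_0, ..., c_5.

-sqrt(3)*(v - pi/3)^5/240 + (v - pi/3)^4/48 + sqrt(3)*(v - pi/3)^3/12 - (v - pi/3)^2/4 - sqrt(3)*(v - pi/3)/2 + 1/2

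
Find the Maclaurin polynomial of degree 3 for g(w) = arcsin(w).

g(0) = 0
g′(0) = 1
g′′(0) = 0
g′′′(0) = 1

w^3/6 + w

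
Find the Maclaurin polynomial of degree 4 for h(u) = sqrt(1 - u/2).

[u^0] = 1;  [u^1] = -1/4;  [u^2] = -1/32;  [u^3] = -1/128;  [u^4] = -5/2048.

-5*u^4/2048 - u^3/128 - u^2/32 - u/4 + 1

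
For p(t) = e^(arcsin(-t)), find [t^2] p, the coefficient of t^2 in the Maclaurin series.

1/2

Plug the Maclaurin series of the inner function into that of the outer and collect terms.
p(0) = 1
p′(0) = -1
p′′(0) = 1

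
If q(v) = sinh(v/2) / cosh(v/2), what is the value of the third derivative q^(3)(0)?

Divide the numerator series by the denominator series (power-series long division).
The coefficient of v^3 in the expansion is -1/24, so q′′′(0) = 3! * (-1/24) = -1/4.

-1/4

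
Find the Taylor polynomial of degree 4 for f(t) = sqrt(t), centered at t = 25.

-(t - 25)^4/2000000 + (t - 25)^3/50000 - (t - 25)^2/1000 + (t - 25)/10 + 5

f(25) = 5
f′(25) = 1/10
f′′(25) = -1/500
f′′′(25) = 3/25000
f^(4)(25) = -3/250000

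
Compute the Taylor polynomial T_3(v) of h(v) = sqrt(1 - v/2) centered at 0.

Differentiate repeatedly and evaluate at the center.
h(0) = 1
h′(0) = -1/4
h′′(0) = -1/16
h′′′(0) = -3/64

-v^3/128 - v^2/32 - v/4 + 1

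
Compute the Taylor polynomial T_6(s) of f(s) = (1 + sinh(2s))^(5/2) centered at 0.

Let u equal the inner series; expand the outer function in u and truncate.
f(0) = 1
f′(0) = 5
f′′(0) = 15
f′′′(0) = 35
f^(4)(0) = 225
f^(5)(0) = 725
f^(6)(0) = 2415

161*s^6/48 + 145*s^5/24 + 75*s^4/8 + 35*s^3/6 + 15*s^2/2 + 5*s + 1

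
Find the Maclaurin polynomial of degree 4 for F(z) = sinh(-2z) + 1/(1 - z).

z^4 - z^3/3 + z^2 - z + 1

Expand each term separately and add.
[z^0] = 1;  [z^1] = -1;  [z^2] = 1;  [z^3] = -1/3;  [z^4] = 1.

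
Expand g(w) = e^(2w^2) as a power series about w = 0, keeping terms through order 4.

2*w^4 + 2*w^2 + 1

Differentiate repeatedly and evaluate at the center.
[w^0] = 1;  [w^1] = 0;  [w^2] = 2;  [w^3] = 0;  [w^4] = 2.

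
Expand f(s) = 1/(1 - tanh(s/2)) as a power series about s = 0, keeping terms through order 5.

Substitute the inner expansion into the outer series and collect powers.
[s^0] = 1;  [s^1] = 1/2;  [s^2] = 1/4;  [s^3] = 1/12;  [s^4] = 1/48;  [s^5] = 1/240.

s^5/240 + s^4/48 + s^3/12 + s^2/4 + s/2 + 1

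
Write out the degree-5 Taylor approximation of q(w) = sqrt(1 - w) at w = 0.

-7*w^5/256 - 5*w^4/128 - w^3/16 - w^2/8 - w/2 + 1

q(0) = 1
q′(0) = -1/2
q′′(0) = -1/4
q′′′(0) = -3/8
q^(4)(0) = -15/16
q^(5)(0) = -105/32
The Taylor polynomial is Σ q^(k)(0)/k! · w^k.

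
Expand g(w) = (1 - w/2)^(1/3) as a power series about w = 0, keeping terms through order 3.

-5*w^3/648 - w^2/36 - w/6 + 1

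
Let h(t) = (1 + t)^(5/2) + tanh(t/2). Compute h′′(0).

Expand each term separately and add.
The coefficient of t^2 in the expansion is 15/8, so h′′(0) = 2! * (15/8) = 15/4.

15/4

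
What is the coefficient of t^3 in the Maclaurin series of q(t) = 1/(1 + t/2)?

-1/8

[t^0] = 1;  [t^1] = -1/2;  [t^2] = 1/4;  [t^3] = -1/8.
So c_3 = q′′′(0)/3! = -1/8.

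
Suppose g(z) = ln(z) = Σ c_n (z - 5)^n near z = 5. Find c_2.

[(z - 5)^0] = ln(5);  [(z - 5)^1] = 1/5;  [(z - 5)^2] = -1/50.
So c_2 = g′′(5)/2! = -1/50.

-1/50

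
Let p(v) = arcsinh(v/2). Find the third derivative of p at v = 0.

Apply the Taylor formula c_k = f^(k)(a)/k!.
The coefficient of v^3 in the expansion is -1/48, so p′′′(0) = 3! * (-1/48) = -1/8.

-1/8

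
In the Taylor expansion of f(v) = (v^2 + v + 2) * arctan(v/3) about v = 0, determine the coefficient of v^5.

-13/1215

Multiply each power in the prefactor through the base expansion.
[v^0] = 0;  [v^1] = 2/3;  [v^2] = 1/3;  [v^3] = 25/81;  [v^4] = -1/81;  [v^5] = -13/1215.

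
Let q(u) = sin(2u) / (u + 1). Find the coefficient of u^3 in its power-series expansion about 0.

2/3

Expand 1/(denominator) as a geometric series and multiply by the numerator's series.
[u^0] = 0;  [u^1] = 2;  [u^2] = -2;  [u^3] = 2/3.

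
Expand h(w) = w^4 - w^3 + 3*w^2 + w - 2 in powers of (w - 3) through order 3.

11*(w - 3)^3 + 48*(w - 3)^2 + 100*(w - 3) + 82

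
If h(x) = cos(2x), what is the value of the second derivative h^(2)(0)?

Apply the Taylor formula c_k = f^(k)(a)/k!.
From the series, [x^2] h = -2; multiply by 2! = 2 to get -4.

-4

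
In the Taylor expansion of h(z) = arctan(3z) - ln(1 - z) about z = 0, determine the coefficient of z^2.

Expand each term separately and add.
[z^0] = 0;  [z^1] = 4;  [z^2] = 1/2.

1/2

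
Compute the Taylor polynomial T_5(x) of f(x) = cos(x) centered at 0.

[x^0] = 1;  [x^1] = 0;  [x^2] = -1/2;  [x^3] = 0;  [x^4] = 1/24;  [x^5] = 0.

x^4/24 - x^2/2 + 1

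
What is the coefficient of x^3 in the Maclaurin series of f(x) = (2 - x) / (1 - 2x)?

Distribute the polynomial across the series and collect like powers.
f(0) = 2
f′(0) = 3
f′′(0) = 12
f′′′(0) = 72
So c_3 = f′′′(0)/3! = 12.

12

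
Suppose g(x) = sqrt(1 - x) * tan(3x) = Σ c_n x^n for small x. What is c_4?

-75/16

Write out both Maclaurin series and multiply, keeping only the needed powers.
g(0) = 0
g′(0) = 3
g′′(0) = -3
g′′′(0) = 207/4
g^(4)(0) = -225/2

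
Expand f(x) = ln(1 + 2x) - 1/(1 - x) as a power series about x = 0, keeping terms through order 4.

-5*x^4 + 5*x^3/3 - 3*x^2 + x - 1

Add the two expansions coefficient-wise.
f(0) = -1
f′(0) = 1
f′′(0) = -6
f′′′(0) = 10
f^(4)(0) = -120
Then c_k = f^(k)(0)/k! gives each Taylor coefficient.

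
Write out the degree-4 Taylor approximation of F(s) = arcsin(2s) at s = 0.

4*s^3/3 + 2*s

Use the known series and substitute for the argument.
F(0) = 0
F′(0) = 2
F′′(0) = 0
F′′′(0) = 8
F^(4)(0) = 0
The Taylor polynomial is Σ F^(k)(0)/k! · s^k.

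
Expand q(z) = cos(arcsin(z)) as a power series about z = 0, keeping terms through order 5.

Substitute the inner expansion into the outer series and collect powers.
[z^0] = 1;  [z^1] = 0;  [z^2] = -1/2;  [z^3] = 0;  [z^4] = -1/8;  [z^5] = 0.

-z^4/8 - z^2/2 + 1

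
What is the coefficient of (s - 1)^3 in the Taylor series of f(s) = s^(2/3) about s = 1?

Apply the Taylor formula c_k = f^(k)(a)/k!.
f(1) = 1
f′(1) = 2/3
f′′(1) = -2/9
f′′′(1) = 8/27
So c_3 = f′′′(1)/3! = 4/81.

4/81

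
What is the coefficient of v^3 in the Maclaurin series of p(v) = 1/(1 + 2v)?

[v^0] = 1;  [v^1] = -2;  [v^2] = 4;  [v^3] = -8.
So c_3 = p′′′(0)/3! = -8.

-8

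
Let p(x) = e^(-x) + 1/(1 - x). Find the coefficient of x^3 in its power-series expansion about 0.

Combine the two series term by term.
[x^0] = 2;  [x^1] = 0;  [x^2] = 3/2;  [x^3] = 5/6.

5/6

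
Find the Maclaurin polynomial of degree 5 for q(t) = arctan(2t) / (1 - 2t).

416*t^5/15 + 32*t^4/3 + 16*t^3/3 + 4*t^2 + 2*t

Write out both Maclaurin series and multiply, keeping only the needed powers.
[t^0] = 0;  [t^1] = 2;  [t^2] = 4;  [t^3] = 16/3;  [t^4] = 32/3;  [t^5] = 416/15.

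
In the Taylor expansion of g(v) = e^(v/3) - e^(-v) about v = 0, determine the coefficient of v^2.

-4/9

Expand each term separately and add.
g(0) = 0
g′(0) = 4/3
g′′(0) = -8/9
Then c_k = g^(k)(0)/k! gives each Taylor coefficient.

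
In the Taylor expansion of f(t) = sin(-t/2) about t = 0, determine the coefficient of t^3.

Apply the Taylor formula c_k = f^(k)(a)/k!.
f(0) = 0
f′(0) = -1/2
f′′(0) = 0
f′′′(0) = 1/8
Then c_k = f^(k)(0)/k! gives each Taylor coefficient.

1/48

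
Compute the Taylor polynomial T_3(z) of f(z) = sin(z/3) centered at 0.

-z^3/162 + z/3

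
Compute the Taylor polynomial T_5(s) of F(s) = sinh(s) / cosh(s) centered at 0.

2*s^5/15 - s^3/3 + s

Divide the numerator series by the denominator series (power-series long division).
F(0) = 0
F′(0) = 1
F′′(0) = 0
F′′′(0) = -2
F^(4)(0) = 0
F^(5)(0) = 16
Then c_k = F^(k)(0)/k! gives each Taylor coefficient.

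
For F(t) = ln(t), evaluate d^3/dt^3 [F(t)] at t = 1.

2

Compute the successive derivatives at the expansion point and divide by k!.
The coefficient of (t - 1)^3 in the expansion is 1/3, so F′′′(1) = 3! * (1/3) = 2.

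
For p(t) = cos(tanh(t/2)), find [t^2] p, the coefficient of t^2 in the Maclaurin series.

-1/8

Plug the Maclaurin series of the inner function into that of the outer and collect terms.
p(0) = 1
p′(0) = 0
p′′(0) = -1/4
Dividing each by k! gives the coefficients c_0, ..., c_2.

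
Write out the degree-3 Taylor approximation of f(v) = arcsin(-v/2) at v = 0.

-v^3/48 - v/2

f(0) = 0
f′(0) = -1/2
f′′(0) = 0
f′′′(0) = -1/8
Then c_k = f^(k)(0)/k! gives each Taylor coefficient.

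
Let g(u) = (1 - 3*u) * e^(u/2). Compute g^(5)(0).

-29/32

Shift and add copies of the series according to the polynomial's terms.
The coefficient of u^5 in the expansion is -29/3840, so g^(5)(0) = 5! * (-29/3840) = -29/32.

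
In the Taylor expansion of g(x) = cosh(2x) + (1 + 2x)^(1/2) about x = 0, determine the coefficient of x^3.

1/2

Combine the two series term by term.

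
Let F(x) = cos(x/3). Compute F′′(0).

-1/9

The coefficient of x^2 in the expansion is -1/18, so F′′(0) = 2! * (-1/18) = -1/9.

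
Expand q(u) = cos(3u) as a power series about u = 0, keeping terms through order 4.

27*u^4/8 - 9*u^2/2 + 1

q(0) = 1
q′(0) = 0
q′′(0) = -9
q′′′(0) = 0
q^(4)(0) = 81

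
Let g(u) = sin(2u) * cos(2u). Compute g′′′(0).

Multiply the two series term by term and collect like powers.
The coefficient of u^3 in the expansion is -16/3, so g′′′(0) = 3! * (-16/3) = -32.

-32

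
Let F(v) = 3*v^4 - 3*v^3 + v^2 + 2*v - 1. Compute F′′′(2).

The coefficient of (v - 2)^3 in the expansion is 21, so F′′′(2) = 3! * (21) = 126.

126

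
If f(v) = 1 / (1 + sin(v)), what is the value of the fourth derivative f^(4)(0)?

Write 1/(1+u) = 1 - u + u^2 - u^3 + ... and substitute the series for u.
The coefficient of v^4 in the expansion is 2/3, so f^(4)(0) = 4! * (2/3) = 16.

16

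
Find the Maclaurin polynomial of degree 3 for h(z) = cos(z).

Compute the successive derivatives at the expansion point and divide by k!.

1 - z^2/2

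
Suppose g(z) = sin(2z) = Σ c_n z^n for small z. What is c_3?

-4/3

Apply the Taylor formula c_k = f^(k)(a)/k!.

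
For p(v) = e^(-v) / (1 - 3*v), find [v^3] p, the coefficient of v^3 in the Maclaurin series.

58/3

Expand 1/(denominator) as a geometric series and multiply by the numerator's series.
[v^0] = 1;  [v^1] = 2;  [v^2] = 13/2;  [v^3] = 58/3.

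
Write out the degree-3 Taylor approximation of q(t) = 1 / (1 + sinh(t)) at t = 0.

-7*t^3/6 + t^2 - t + 1

Expand as Σ (-1)^k u^k with u equal to the inner function's series.
q(0) = 1
q′(0) = -1
q′′(0) = 2
q′′′(0) = -7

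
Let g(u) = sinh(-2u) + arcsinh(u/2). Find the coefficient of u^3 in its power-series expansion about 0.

Expand each term separately and add.
g(0) = 0
g′(0) = -3/2
g′′(0) = 0
g′′′(0) = -65/8
So c_3 = g′′′(0)/3! = -65/48.

-65/48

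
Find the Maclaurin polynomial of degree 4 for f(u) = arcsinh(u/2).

f(0) = 0
f′(0) = 1/2
f′′(0) = 0
f′′′(0) = -1/8
f^(4)(0) = 0

-u^3/48 + u/2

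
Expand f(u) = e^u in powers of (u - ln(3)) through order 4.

(u - ln(3))^4/8 + (u - ln(3))^3/2 + 3*(u - ln(3))^2/2 + 3*(u - ln(3)) + 3

Apply the Taylor formula c_k = f^(k)(a)/k!.
[(u - ln(3))^0] = 3;  [(u - ln(3))^1] = 3;  [(u - ln(3))^2] = 3/2;  [(u - ln(3))^3] = 1/2;  [(u - ln(3))^4] = 1/8.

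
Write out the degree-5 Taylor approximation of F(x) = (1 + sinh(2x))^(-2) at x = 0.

Plug the Maclaurin series of the inner function into that of the outer and collect terms.
[x^0] = 1;  [x^1] = -4;  [x^2] = 12;  [x^3] = -104/3;  [x^4] = 96;  [x^5] = -1071875*2^(114/127)*3^(31/127)*5^(57/127)*7^(71/127)/62208.

-1071875*2^(114/127)*3^(31/127)*5^(57/127)*7^(71/127)*x^5/62208 + 96*x^4 - 104*x^3/3 + 12*x^2 - 4*x + 1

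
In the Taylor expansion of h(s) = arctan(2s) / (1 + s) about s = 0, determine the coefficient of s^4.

2/3

Write out both Maclaurin series and multiply, keeping only the needed powers.
h(0) = 0
h′(0) = 2
h′′(0) = -4
h′′′(0) = -4
h^(4)(0) = 16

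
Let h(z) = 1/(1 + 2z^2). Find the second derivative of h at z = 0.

Apply the Taylor formula c_k = f^(k)(a)/k!.
The coefficient of z^2 in the expansion is -2, so h′′(0) = 2! * (-2) = -4.

-4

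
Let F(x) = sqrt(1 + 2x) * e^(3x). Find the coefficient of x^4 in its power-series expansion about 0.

Write out both Maclaurin series and multiply, keeping only the needed powers.

13/2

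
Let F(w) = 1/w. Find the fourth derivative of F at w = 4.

3/128

Apply the Taylor formula c_k = f^(k)(a)/k!.
The coefficient of (w - 4)^4 in the expansion is 1/1024, so F^(4)(4) = 4! * (1/1024) = 3/128.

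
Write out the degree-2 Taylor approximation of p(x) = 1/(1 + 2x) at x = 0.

4*x^2 - 2*x + 1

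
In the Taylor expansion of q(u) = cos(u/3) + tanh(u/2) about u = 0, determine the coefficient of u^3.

-1/24

Combine the two series term by term.
q(0) = 1
q′(0) = 1/2
q′′(0) = -1/9
q′′′(0) = -1/4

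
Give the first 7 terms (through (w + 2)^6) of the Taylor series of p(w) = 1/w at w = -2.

-(w + 2)^6/128 - (w + 2)^5/64 - (w + 2)^4/32 - (w + 2)^3/16 - (w + 2)^2/8 - (w + 2)/4 - 1/2

Apply the Taylor formula c_k = f^(k)(a)/k!.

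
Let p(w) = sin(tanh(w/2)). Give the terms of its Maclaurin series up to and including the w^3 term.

Compose series: expand the inner function first, then feed it into the outer expansion.

-w^3/16 + w/2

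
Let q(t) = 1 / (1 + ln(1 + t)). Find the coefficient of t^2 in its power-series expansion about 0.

Use the geometric series for the reciprocal, then substitute.
q(0) = 1
q′(0) = -1
q′′(0) = 3
Dividing each by k! gives the coefficients c_0, ..., c_2.

3/2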